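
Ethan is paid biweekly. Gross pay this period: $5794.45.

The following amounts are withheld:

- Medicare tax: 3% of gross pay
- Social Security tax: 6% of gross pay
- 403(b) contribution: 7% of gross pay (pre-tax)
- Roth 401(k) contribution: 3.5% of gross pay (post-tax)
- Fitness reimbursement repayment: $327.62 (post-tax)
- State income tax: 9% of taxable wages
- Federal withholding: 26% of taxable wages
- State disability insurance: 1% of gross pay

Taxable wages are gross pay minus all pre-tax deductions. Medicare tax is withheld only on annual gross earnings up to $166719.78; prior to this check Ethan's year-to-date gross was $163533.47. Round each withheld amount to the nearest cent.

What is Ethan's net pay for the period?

403(b) contribution: $5794.45 × 0.07 = $405.61
Taxable wages = $5794.45 − $405.61 = $5388.84
Federal withholding: $5388.84 × 0.26 = $1401.10
State income tax: $5388.84 × 0.09 = $485.00
Medicare tax: only $166719.78 − $163533.47 = $3186.31 of this check is subject → $3186.31 × 0.03 = $95.59
State disability insurance: $5794.45 × 0.01 = $57.94
Social Security tax: $5794.45 × 0.06 = $347.67
Fitness reimbursement repayment: $327.62
Roth 401(k) contribution: $5794.45 × 0.035 = $202.81
Total deductions = $405.61 + $1401.10 + $485.00 + $95.59 + $57.94 + $347.67 + $327.62 + $202.81 = $3323.34
Net pay = $5794.45 − $3323.34 = $2471.11

$2471.11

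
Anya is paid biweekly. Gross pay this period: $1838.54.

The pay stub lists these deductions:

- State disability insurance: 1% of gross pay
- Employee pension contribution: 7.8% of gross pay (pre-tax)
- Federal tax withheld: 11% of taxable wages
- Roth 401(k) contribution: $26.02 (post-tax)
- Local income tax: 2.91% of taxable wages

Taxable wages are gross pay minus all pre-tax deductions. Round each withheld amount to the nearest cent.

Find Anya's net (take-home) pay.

$1414.93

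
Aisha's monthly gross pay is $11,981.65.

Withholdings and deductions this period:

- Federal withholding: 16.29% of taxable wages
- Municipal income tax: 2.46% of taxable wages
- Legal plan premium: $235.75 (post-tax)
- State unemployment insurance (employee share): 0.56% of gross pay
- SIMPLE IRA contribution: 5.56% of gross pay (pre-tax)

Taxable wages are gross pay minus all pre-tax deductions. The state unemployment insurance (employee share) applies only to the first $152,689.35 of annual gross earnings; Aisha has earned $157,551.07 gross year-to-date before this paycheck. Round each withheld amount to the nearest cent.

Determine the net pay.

SIMPLE IRA contribution: $11,981.65 × 0.0556 = $666.18
Taxable wages = $11,981.65 − $666.18 = $11,315.47
Municipal income tax: $11,315.47 × 0.0246 = $278.36
Federal withholding: $11,315.47 × 0.1629 = $1,843.29
State unemployment insurance (employee share): annual cap $152,689.35 already reached (YTD $157,551.07), so $0.00
Legal plan premium: $235.75
Total deductions = $666.18 + $278.36 + $1,843.29 + $0.00 + $235.75 = $3,023.58
Net pay = $11,981.65 − $3,023.58 = $8,958.07

$8,958.07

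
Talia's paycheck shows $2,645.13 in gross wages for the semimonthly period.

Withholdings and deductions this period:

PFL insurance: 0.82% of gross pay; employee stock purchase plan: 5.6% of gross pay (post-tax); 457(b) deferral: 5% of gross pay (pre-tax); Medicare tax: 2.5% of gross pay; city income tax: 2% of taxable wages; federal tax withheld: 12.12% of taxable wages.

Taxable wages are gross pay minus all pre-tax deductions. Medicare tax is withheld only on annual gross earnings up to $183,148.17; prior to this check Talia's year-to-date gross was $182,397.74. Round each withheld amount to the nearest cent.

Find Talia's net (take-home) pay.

$1,969.47

457(b) deferral: $2,645.13 × 0.05 = $132.26
Taxable wages = $2,645.13 − $132.26 = $2,512.87
Federal tax withheld: $2,512.87 × 0.1212 = $304.56
City income tax: $2,512.87 × 0.02 = $50.26
Medicare tax: only $183,148.17 − $182,397.74 = $750.43 of this check is subject → $750.43 × 0.025 = $18.76
PFL insurance: $2,645.13 × 0.0082 = $21.69
Employee stock purchase plan: $2,645.13 × 0.056 = $148.13
Total deductions = $132.26 + $304.56 + $50.26 + $18.76 + $21.69 + $148.13 = $675.66
Net pay = $2,645.13 − $675.66 = $1,969.47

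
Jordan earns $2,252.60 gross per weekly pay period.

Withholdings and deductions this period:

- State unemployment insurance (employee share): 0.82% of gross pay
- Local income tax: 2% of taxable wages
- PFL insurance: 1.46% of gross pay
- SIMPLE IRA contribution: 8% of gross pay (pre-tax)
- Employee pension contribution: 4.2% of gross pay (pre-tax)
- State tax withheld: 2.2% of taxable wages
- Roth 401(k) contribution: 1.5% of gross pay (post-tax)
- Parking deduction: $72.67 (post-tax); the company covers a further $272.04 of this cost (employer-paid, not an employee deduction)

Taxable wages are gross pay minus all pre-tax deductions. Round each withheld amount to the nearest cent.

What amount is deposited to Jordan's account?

$1,736.89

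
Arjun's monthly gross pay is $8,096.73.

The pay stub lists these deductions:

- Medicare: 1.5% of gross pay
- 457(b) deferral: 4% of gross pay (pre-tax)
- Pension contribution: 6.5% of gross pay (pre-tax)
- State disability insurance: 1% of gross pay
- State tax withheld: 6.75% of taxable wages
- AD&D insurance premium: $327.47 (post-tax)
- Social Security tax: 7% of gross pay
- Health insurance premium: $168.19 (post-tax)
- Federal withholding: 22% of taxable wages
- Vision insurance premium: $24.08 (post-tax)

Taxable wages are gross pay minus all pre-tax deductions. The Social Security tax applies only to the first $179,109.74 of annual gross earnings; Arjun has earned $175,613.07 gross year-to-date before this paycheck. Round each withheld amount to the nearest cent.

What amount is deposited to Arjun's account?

$4,196.25

457(b) deferral: $8,096.73 × 0.04 = $323.87
Pension contribution: $8,096.73 × 0.065 = $526.29
Pre-tax total = $323.87 + $526.29 = $850.16
Taxable wages = $8,096.73 − $850.16 = $7,246.57
Federal withholding: $7,246.57 × 0.22 = $1,594.25
State tax withheld: $7,246.57 × 0.0675 = $489.14
State disability insurance: $8,096.73 × 0.01 = $80.97
Social Security tax: only $179,109.74 − $175,613.07 = $3,496.67 of this check is subject → $3,496.67 × 0.07 = $244.77
Medicare: $8,096.73 × 0.015 = $121.45
Health insurance premium: $168.19
Vision insurance premium: $24.08
AD&D insurance premium: $327.47
Total deductions = $323.87 + $526.29 + $1,594.25 + $489.14 + $80.97 + $244.77 + $121.45 + $168.19 + $24.08 + $327.47 = $3,900.48
Net pay = $8,096.73 − $3,900.48 = $4,196.25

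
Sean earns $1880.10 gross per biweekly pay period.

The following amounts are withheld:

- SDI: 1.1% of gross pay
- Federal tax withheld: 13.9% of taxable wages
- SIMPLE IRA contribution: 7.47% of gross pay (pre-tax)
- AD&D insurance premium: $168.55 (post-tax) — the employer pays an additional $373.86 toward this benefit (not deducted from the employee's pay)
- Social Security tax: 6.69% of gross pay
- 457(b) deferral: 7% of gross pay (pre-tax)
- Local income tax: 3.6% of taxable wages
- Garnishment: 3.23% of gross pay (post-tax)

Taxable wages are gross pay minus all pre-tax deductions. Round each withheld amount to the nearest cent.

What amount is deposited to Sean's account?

$950.90

SIMPLE IRA contribution: $1880.10 × 0.0747 = $140.44
457(b) deferral: $1880.10 × 0.07 = $131.61
Pre-tax total = $140.44 + $131.61 = $272.05
Taxable wages = $1880.10 − $272.05 = $1608.05
Federal tax withheld: $1608.05 × 0.139 = $223.52
Local income tax: $1608.05 × 0.036 = $57.89
SDI: $1880.10 × 0.011 = $20.68
Social Security tax: $1880.10 × 0.0669 = $125.78
Garnishment: $1880.10 × 0.0323 = $60.73
AD&D insurance premium: $168.55
(Employer's $373.86 toward AD&D insurance premium is not withheld from the employee.)
Total deductions = $140.44 + $131.61 + $223.52 + $57.89 + $20.68 + $125.78 + $60.73 + $168.55 = $929.20
Net pay = $1880.10 − $929.20 = $950.90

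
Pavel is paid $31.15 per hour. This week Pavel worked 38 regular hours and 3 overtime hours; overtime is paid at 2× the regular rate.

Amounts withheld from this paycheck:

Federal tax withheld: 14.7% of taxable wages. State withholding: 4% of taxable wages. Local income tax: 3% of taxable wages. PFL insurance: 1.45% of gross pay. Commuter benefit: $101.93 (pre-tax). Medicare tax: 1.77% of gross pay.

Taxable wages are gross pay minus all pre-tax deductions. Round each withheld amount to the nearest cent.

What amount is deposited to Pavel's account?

$949.24

Regular pay: 38 × $31.15 = $1,183.70
Overtime pay: 3 × $31.15 × 2 = $186.90
Gross pay = $1,183.70 + $186.90 = $1,370.60
Commuter benefit: $101.93
Taxable wages = $1,370.60 − $101.93 = $1,268.67
State withholding: $1,268.67 × 0.04 = $50.75
Local income tax: $1,268.67 × 0.03 = $38.06
Federal tax withheld: $1,268.67 × 0.147 = $186.49
PFL insurance: $1,370.60 × 0.0145 = $19.87
Medicare tax: $1,370.60 × 0.0177 = $24.26
Total deductions = $101.93 + $50.75 + $38.06 + $186.49 + $19.87 + $24.26 = $421.36
Net pay = $1,370.60 − $421.36 = $949.24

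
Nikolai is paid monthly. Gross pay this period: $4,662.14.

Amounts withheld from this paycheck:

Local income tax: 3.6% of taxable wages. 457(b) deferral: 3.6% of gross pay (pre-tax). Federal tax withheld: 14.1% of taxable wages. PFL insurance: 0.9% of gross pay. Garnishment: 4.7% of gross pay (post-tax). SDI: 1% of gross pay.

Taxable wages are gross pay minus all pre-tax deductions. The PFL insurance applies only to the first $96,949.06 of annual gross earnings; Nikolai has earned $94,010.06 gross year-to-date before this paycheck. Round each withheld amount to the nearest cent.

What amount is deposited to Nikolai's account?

457(b) deferral: $4,662.14 × 0.036 = $167.84
Taxable wages = $4,662.14 − $167.84 = $4,494.30
Federal tax withheld: $4,494.30 × 0.141 = $633.70
Local income tax: $4,494.30 × 0.036 = $161.79
SDI: $4,662.14 × 0.01 = $46.62
PFL insurance: only $96,949.06 − $94,010.06 = $2,939.00 of this check is subject → $2,939.00 × 0.009 = $26.45
Garnishment: $4,662.14 × 0.047 = $219.12
Total deductions = $167.84 + $633.70 + $161.79 + $46.62 + $26.45 + $219.12 = $1,255.52
Net pay = $4,662.14 − $1,255.52 = $3,406.62

$3,406.62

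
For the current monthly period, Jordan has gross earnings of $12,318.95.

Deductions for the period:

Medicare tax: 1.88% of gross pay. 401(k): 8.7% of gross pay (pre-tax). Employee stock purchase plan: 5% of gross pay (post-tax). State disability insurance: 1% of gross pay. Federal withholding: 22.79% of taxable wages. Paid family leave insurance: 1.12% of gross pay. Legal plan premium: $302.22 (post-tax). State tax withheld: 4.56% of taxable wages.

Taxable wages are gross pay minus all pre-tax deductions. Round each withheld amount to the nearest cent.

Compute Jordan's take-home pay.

$6,760.16

401(k): $12,318.95 × 0.087 = $1,071.75
Taxable wages = $12,318.95 − $1,071.75 = $11,247.20
Federal withholding: $11,247.20 × 0.2279 = $2,563.24
State tax withheld: $11,247.20 × 0.0456 = $512.87
Medicare tax: $12,318.95 × 0.0188 = $231.60
Paid family leave insurance: $12,318.95 × 0.0112 = $137.97
State disability insurance: $12,318.95 × 0.01 = $123.19
Employee stock purchase plan: $12,318.95 × 0.05 = $615.95
Legal plan premium: $302.22
Total deductions = $1,071.75 + $2,563.24 + $512.87 + $231.60 + $137.97 + $123.19 + $615.95 + $302.22 = $5,558.79
Net pay = $12,318.95 − $5,558.79 = $6,760.16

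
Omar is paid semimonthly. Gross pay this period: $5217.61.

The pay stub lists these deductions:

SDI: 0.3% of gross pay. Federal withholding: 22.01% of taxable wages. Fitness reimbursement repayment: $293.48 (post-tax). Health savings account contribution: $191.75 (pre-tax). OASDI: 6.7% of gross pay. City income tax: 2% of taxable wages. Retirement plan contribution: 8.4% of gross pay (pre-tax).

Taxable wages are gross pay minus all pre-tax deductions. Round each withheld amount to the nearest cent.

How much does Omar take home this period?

Retirement plan contribution: $5217.61 × 0.084 = $438.28
Health savings account contribution: $191.75
Pre-tax total = $438.28 + $191.75 = $630.03
Taxable wages = $5217.61 − $630.03 = $4587.58
City income tax: $4587.58 × 0.02 = $91.75
Federal withholding: $4587.58 × 0.2201 = $1009.73
SDI: $5217.61 × 0.003 = $15.65
OASDI: $5217.61 × 0.067 = $349.58
Fitness reimbursement repayment: $293.48
Total deductions = $438.28 + $191.75 + $91.75 + $1009.73 + $15.65 + $349.58 + $293.48 = $2390.22
Net pay = $5217.61 − $2390.22 = $2827.39

$2827.39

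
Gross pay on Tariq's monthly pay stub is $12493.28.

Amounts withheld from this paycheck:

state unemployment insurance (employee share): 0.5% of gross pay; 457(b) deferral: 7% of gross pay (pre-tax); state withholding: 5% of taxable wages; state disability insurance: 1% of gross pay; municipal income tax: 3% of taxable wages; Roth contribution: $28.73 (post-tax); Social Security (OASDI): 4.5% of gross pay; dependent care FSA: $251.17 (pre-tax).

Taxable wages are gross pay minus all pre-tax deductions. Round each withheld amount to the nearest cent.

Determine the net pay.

$9679.84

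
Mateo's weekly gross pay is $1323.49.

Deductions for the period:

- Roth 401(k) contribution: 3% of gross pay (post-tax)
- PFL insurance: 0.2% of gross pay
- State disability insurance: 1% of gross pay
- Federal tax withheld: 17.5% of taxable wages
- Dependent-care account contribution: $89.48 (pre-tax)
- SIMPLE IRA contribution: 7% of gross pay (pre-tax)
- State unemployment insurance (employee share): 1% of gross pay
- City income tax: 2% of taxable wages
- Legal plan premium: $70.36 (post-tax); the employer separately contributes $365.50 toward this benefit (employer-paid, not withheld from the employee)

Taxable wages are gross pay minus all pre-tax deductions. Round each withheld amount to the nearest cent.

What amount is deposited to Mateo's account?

$779.63

SIMPLE IRA contribution: $1323.49 × 0.07 = $92.64
Dependent-care account contribution: $89.48
Pre-tax total = $92.64 + $89.48 = $182.12
Taxable wages = $1323.49 − $182.12 = $1141.37
Federal tax withheld: $1141.37 × 0.175 = $199.74
City income tax: $1141.37 × 0.02 = $22.83
PFL insurance: $1323.49 × 0.002 = $2.65
State disability insurance: $1323.49 × 0.01 = $13.23
State unemployment insurance (employee share): $1323.49 × 0.01 = $13.23
Legal plan premium: $70.36
Roth 401(k) contribution: $1323.49 × 0.03 = $39.70
(Employer's $365.50 toward legal plan premium is not withheld from the employee.)
Total deductions = $92.64 + $89.48 + $199.74 + $22.83 + $2.65 + $13.23 + $13.23 + $70.36 + $39.70 = $543.86
Net pay = $1323.49 − $543.86 = $779.63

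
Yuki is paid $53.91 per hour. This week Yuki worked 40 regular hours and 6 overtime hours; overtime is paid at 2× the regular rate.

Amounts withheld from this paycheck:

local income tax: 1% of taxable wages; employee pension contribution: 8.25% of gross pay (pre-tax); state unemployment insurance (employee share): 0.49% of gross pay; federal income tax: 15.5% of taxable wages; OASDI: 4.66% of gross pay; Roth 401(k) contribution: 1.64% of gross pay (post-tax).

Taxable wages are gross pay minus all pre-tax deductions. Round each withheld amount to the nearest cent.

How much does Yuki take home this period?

$1957.32

Regular pay: 40 × $53.91 = $2156.40
Overtime pay: 6 × $53.91 × 2 = $646.92
Gross pay = $2156.40 + $646.92 = $2803.32
Employee pension contribution: $2803.32 × 0.0825 = $231.27
Taxable wages = $2803.32 − $231.27 = $2572.05
Federal income tax: $2572.05 × 0.155 = $398.67
Local income tax: $2572.05 × 0.01 = $25.72
State unemployment insurance (employee share): $2803.32 × 0.0049 = $13.74
OASDI: $2803.32 × 0.0466 = $130.63
Roth 401(k) contribution: $2803.32 × 0.0164 = $45.97
Total deductions = $231.27 + $398.67 + $25.72 + $13.74 + $130.63 + $45.97 = $846.00
Net pay = $2803.32 − $846.00 = $1957.32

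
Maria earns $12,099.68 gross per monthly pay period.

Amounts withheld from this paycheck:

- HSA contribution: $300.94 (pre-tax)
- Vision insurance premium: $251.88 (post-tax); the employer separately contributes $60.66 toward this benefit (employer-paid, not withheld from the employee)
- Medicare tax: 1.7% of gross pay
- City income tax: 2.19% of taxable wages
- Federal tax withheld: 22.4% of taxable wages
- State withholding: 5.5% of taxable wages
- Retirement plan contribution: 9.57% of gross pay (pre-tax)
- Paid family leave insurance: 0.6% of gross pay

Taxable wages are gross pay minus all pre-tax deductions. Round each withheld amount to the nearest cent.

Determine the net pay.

$6,908.82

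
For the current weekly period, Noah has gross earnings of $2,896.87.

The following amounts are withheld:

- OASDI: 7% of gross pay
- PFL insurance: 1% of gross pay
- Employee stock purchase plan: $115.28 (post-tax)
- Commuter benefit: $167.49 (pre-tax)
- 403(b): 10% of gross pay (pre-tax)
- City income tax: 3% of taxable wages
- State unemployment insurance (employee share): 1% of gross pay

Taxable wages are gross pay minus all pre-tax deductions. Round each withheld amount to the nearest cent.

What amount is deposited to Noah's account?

403(b): $2,896.87 × 0.1 = $289.69
Commuter benefit: $167.49
Pre-tax total = $289.69 + $167.49 = $457.18
Taxable wages = $2,896.87 − $457.18 = $2,439.69
City income tax: $2,439.69 × 0.03 = $73.19
State unemployment insurance (employee share): $2,896.87 × 0.01 = $28.97
PFL insurance: $2,896.87 × 0.01 = $28.97
OASDI: $2,896.87 × 0.07 = $202.78
Employee stock purchase plan: $115.28
Total deductions = $289.69 + $167.49 + $73.19 + $28.97 + $28.97 + $202.78 + $115.28 = $906.37
Net pay = $2,896.87 − $906.37 = $1,990.50

$1,990.50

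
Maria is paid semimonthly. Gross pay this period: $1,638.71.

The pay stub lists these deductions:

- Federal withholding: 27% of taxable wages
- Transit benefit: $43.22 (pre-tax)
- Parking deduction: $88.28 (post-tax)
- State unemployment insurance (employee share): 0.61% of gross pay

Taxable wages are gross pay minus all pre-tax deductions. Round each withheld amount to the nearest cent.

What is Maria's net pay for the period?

$1,066.43

Transit benefit: $43.22
Taxable wages = $1,638.71 − $43.22 = $1,595.49
Federal withholding: $1,595.49 × 0.27 = $430.78
State unemployment insurance (employee share): $1,638.71 × 0.0061 = $10.00
Parking deduction: $88.28
Total deductions = $43.22 + $430.78 + $10.00 + $88.28 = $572.28
Net pay = $1,638.71 − $572.28 = $1,066.43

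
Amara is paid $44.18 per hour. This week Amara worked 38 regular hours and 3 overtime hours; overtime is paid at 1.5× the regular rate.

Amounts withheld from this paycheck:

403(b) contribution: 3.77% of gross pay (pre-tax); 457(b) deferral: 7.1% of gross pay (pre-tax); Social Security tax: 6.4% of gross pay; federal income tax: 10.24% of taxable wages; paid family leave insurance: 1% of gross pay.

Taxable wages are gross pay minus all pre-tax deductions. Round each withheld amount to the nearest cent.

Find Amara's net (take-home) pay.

Regular pay: 38 × $44.18 = $1,678.84
Overtime pay: 3 × $44.18 × 1.5 = $198.81
Gross pay = $1,678.84 + $198.81 = $1,877.65
403(b) contribution: $1,877.65 × 0.0377 = $70.79
457(b) deferral: $1,877.65 × 0.071 = $133.31
Pre-tax total = $70.79 + $133.31 = $204.10
Taxable wages = $1,877.65 − $204.10 = $1,673.55
Federal income tax: $1,673.55 × 0.1024 = $171.37
Social Security tax: $1,877.65 × 0.064 = $120.17
Paid family leave insurance: $1,877.65 × 0.01 = $18.78
Total deductions = $70.79 + $133.31 + $171.37 + $120.17 + $18.78 = $514.42
Net pay = $1,877.65 − $514.42 = $1,363.23

$1,363.23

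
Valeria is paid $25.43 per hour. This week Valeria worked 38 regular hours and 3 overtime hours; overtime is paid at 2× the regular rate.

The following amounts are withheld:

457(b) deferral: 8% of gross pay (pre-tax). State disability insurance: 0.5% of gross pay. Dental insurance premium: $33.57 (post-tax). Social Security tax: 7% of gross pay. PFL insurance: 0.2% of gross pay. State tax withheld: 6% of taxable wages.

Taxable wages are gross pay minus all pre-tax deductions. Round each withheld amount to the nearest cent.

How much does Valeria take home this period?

Regular pay: 38 × $25.43 = $966.34
Overtime pay: 3 × $25.43 × 2 = $152.58
Gross pay = $966.34 + $152.58 = $1,118.92
457(b) deferral: $1,118.92 × 0.08 = $89.51
Taxable wages = $1,118.92 − $89.51 = $1,029.41
State tax withheld: $1,029.41 × 0.06 = $61.76
PFL insurance: $1,118.92 × 0.002 = $2.24
State disability insurance: $1,118.92 × 0.005 = $5.59
Social Security tax: $1,118.92 × 0.07 = $78.32
Dental insurance premium: $33.57
Total deductions = $89.51 + $61.76 + $2.24 + $5.59 + $78.32 + $33.57 = $270.99
Net pay = $1,118.92 − $270.99 = $847.93

$847.93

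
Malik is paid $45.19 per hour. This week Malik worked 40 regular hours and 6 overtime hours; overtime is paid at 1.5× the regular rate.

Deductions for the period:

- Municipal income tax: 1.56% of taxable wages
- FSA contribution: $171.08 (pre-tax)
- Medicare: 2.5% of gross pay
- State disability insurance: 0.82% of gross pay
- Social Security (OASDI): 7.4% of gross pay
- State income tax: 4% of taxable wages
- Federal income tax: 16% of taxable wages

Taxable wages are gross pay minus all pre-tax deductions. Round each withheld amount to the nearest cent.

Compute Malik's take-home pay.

$1,365.33

Regular pay: 40 × $45.19 = $1,807.60
Overtime pay: 6 × $45.19 × 1.5 = $406.71
Gross pay = $1,807.60 + $406.71 = $2,214.31
FSA contribution: $171.08
Taxable wages = $2,214.31 − $171.08 = $2,043.23
Municipal income tax: $2,043.23 × 0.0156 = $31.87
State income tax: $2,043.23 × 0.04 = $81.73
Federal income tax: $2,043.23 × 0.16 = $326.92
State disability insurance: $2,214.31 × 0.0082 = $18.16
Social Security (OASDI): $2,214.31 × 0.074 = $163.86
Medicare: $2,214.31 × 0.025 = $55.36
Total deductions = $171.08 + $31.87 + $81.73 + $326.92 + $18.16 + $163.86 + $55.36 = $848.98
Net pay = $2,214.31 − $848.98 = $1,365.33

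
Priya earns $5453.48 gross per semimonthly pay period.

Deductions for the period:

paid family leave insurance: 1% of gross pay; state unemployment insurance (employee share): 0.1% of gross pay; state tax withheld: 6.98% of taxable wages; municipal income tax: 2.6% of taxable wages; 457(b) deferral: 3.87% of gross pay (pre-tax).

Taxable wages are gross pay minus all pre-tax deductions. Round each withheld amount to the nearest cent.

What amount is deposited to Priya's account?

457(b) deferral: $5453.48 × 0.0387 = $211.05
Taxable wages = $5453.48 − $211.05 = $5242.43
Municipal income tax: $5242.43 × 0.026 = $136.30
State tax withheld: $5242.43 × 0.0698 = $365.92
State unemployment insurance (employee share): $5453.48 × 0.001 = $5.45
Paid family leave insurance: $5453.48 × 0.01 = $54.53
Total deductions = $211.05 + $136.30 + $365.92 + $5.45 + $54.53 = $773.25
Net pay = $5453.48 − $773.25 = $4680.23

$4680.23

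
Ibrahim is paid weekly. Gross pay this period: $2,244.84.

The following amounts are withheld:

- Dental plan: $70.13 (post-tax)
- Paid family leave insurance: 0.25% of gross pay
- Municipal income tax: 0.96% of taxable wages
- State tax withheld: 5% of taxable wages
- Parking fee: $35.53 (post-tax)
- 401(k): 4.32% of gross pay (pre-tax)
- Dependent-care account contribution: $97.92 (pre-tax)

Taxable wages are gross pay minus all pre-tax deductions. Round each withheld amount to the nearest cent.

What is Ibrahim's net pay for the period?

$1,816.49

Dependent-care account contribution: $97.92
401(k): $2,244.84 × 0.0432 = $96.98
Pre-tax total = $97.92 + $96.98 = $194.90
Taxable wages = $2,244.84 − $194.90 = $2,049.94
Municipal income tax: $2,049.94 × 0.0096 = $19.68
State tax withheld: $2,049.94 × 0.05 = $102.50
Paid family leave insurance: $2,244.84 × 0.0025 = $5.61
Parking fee: $35.53
Dental plan: $70.13
Total deductions = $97.92 + $96.98 + $19.68 + $102.50 + $5.61 + $35.53 + $70.13 = $428.35
Net pay = $2,244.84 − $428.35 = $1,816.49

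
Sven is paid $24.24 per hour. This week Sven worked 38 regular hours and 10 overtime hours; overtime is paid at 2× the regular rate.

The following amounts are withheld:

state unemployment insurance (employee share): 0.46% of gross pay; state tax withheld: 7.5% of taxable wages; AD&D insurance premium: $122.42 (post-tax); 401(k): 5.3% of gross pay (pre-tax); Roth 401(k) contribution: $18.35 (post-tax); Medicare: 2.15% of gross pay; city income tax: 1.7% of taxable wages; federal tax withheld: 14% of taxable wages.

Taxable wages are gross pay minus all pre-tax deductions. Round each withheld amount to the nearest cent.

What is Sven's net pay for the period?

$845.05

Regular pay: 38 × $24.24 = $921.12
Overtime pay: 10 × $24.24 × 2 = $484.80
Gross pay = $921.12 + $484.80 = $1405.92
401(k): $1405.92 × 0.053 = $74.51
Taxable wages = $1405.92 − $74.51 = $1331.41
City income tax: $1331.41 × 0.017 = $22.63
Federal tax withheld: $1331.41 × 0.14 = $186.40
State tax withheld: $1331.41 × 0.075 = $99.86
Medicare: $1405.92 × 0.0215 = $30.23
State unemployment insurance (employee share): $1405.92 × 0.0046 = $6.47
Roth 401(k) contribution: $18.35
AD&D insurance premium: $122.42
Total deductions = $74.51 + $22.63 + $186.40 + $99.86 + $30.23 + $6.47 + $18.35 + $122.42 = $560.87
Net pay = $1405.92 − $560.87 = $845.05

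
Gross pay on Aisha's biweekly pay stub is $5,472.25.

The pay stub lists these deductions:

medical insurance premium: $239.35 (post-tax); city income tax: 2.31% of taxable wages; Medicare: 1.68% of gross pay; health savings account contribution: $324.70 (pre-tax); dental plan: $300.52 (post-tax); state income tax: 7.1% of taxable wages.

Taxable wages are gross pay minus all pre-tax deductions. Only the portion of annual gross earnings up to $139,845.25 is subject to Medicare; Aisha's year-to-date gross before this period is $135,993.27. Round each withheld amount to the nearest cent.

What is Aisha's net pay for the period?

$4,058.58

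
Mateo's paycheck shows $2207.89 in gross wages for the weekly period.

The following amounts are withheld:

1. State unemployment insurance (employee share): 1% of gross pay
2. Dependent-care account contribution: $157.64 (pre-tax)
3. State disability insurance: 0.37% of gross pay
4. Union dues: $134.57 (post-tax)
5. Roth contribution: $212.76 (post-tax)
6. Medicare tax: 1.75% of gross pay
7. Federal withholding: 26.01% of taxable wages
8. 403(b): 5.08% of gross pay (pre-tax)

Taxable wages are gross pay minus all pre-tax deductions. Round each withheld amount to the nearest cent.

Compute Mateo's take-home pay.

$1017.77

Dependent-care account contribution: $157.64
403(b): $2207.89 × 0.0508 = $112.16
Pre-tax total = $157.64 + $112.16 = $269.80
Taxable wages = $2207.89 − $269.80 = $1938.09
Federal withholding: $1938.09 × 0.2601 = $504.10
Medicare tax: $2207.89 × 0.0175 = $38.64
State disability insurance: $2207.89 × 0.0037 = $8.17
State unemployment insurance (employee share): $2207.89 × 0.01 = $22.08
Union dues: $134.57
Roth contribution: $212.76
Total deductions = $157.64 + $112.16 + $504.10 + $38.64 + $8.17 + $22.08 + $134.57 + $212.76 = $1190.12
Net pay = $2207.89 − $1190.12 = $1017.77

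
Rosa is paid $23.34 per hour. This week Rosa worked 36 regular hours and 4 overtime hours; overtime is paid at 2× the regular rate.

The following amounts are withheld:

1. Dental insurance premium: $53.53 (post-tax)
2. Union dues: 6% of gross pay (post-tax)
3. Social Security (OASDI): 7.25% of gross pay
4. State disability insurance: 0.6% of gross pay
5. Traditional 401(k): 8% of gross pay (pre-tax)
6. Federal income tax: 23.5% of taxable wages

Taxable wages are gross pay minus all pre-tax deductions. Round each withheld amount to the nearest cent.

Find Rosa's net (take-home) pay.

$527.01

Regular pay: 36 × $23.34 = $840.24
Overtime pay: 4 × $23.34 × 2 = $186.72
Gross pay = $840.24 + $186.72 = $1,026.96
Traditional 401(k): $1,026.96 × 0.08 = $82.16
Taxable wages = $1,026.96 − $82.16 = $944.80
Federal income tax: $944.80 × 0.235 = $222.03
Social Security (OASDI): $1,026.96 × 0.0725 = $74.45
State disability insurance: $1,026.96 × 0.006 = $6.16
Union dues: $1,026.96 × 0.06 = $61.62
Dental insurance premium: $53.53
Total deductions = $82.16 + $222.03 + $74.45 + $6.16 + $61.62 + $53.53 = $499.95
Net pay = $1,026.96 − $499.95 = $527.01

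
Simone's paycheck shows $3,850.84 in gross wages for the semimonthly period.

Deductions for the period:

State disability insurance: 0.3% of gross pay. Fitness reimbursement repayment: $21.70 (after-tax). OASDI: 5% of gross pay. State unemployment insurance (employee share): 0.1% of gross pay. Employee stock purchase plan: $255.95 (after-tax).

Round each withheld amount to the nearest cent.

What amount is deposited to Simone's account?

State disability insurance: $3,850.84 × 0.003 = $11.55
State unemployment insurance (employee share): $3,850.84 × 0.001 = $3.85
OASDI: $3,850.84 × 0.05 = $192.54
Employee stock purchase plan: $255.95
Fitness reimbursement repayment: $21.70
Total deductions = $11.55 + $3.85 + $192.54 + $255.95 + $21.70 = $485.59
Net pay = $3,850.84 − $485.59 = $3,365.25

$3,365.25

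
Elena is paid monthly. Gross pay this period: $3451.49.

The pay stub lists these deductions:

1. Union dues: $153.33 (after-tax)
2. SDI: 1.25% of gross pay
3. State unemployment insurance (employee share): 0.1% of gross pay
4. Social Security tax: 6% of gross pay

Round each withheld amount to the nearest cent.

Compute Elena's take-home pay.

$3044.48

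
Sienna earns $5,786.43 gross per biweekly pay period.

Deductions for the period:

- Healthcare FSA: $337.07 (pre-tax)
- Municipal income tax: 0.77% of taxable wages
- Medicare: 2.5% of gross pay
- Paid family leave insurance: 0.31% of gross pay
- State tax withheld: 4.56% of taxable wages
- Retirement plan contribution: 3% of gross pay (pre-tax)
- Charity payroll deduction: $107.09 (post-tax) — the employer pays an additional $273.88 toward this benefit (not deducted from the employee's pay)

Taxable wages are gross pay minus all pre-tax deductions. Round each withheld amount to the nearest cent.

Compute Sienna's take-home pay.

$4,724.88

Retirement plan contribution: $5,786.43 × 0.03 = $173.59
Healthcare FSA: $337.07
Pre-tax total = $173.59 + $337.07 = $510.66
Taxable wages = $5,786.43 − $510.66 = $5,275.77
Municipal income tax: $5,275.77 × 0.0077 = $40.62
State tax withheld: $5,275.77 × 0.0456 = $240.58
Medicare: $5,786.43 × 0.025 = $144.66
Paid family leave insurance: $5,786.43 × 0.0031 = $17.94
Charity payroll deduction: $107.09
(Employer's $273.88 toward charity payroll deduction is not withheld from the employee.)
Total deductions = $173.59 + $337.07 + $40.62 + $240.58 + $144.66 + $17.94 + $107.09 = $1,061.55
Net pay = $5,786.43 − $1,061.55 = $4,724.88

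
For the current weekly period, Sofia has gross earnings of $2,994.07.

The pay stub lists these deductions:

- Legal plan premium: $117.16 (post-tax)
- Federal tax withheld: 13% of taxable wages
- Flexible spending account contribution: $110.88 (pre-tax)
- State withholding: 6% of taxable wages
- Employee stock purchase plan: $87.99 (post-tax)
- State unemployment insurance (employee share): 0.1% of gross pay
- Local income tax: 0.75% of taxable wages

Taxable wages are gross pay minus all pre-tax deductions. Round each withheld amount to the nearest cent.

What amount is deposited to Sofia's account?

Flexible spending account contribution: $110.88
Taxable wages = $2,994.07 − $110.88 = $2,883.19
Local income tax: $2,883.19 × 0.0075 = $21.62
State withholding: $2,883.19 × 0.06 = $172.99
Federal tax withheld: $2,883.19 × 0.13 = $374.81
State unemployment insurance (employee share): $2,994.07 × 0.001 = $2.99
Legal plan premium: $117.16
Employee stock purchase plan: $87.99
Total deductions = $110.88 + $21.62 + $172.99 + $374.81 + $2.99 + $117.16 + $87.99 = $888.44
Net pay = $2,994.07 − $888.44 = $2,105.63

$2,105.63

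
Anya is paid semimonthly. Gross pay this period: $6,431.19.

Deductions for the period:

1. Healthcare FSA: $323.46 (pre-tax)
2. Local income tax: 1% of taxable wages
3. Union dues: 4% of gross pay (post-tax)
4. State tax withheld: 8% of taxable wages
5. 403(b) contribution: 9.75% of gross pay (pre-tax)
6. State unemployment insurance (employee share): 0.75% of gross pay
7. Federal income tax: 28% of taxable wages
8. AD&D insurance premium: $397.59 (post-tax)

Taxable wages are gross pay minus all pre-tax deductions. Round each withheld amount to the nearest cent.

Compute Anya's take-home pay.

403(b) contribution: $6,431.19 × 0.0975 = $627.04
Healthcare FSA: $323.46
Pre-tax total = $627.04 + $323.46 = $950.50
Taxable wages = $6,431.19 − $950.50 = $5,480.69
State tax withheld: $5,480.69 × 0.08 = $438.46
Federal income tax: $5,480.69 × 0.28 = $1,534.59
Local income tax: $5,480.69 × 0.01 = $54.81
State unemployment insurance (employee share): $6,431.19 × 0.0075 = $48.23
AD&D insurance premium: $397.59
Union dues: $6,431.19 × 0.04 = $257.25
Total deductions = $627.04 + $323.46 + $438.46 + $1,534.59 + $54.81 + $48.23 + $397.59 + $257.25 = $3,681.43
Net pay = $6,431.19 − $3,681.43 = $2,749.76

$2,749.76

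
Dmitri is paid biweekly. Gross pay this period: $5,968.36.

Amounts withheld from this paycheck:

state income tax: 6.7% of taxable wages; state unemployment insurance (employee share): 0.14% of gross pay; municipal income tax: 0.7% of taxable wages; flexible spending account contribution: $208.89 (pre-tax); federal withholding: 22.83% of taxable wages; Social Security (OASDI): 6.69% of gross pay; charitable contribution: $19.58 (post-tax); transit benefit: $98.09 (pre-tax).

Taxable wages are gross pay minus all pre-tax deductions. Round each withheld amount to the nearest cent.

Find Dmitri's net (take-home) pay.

Flexible spending account contribution: $208.89
Transit benefit: $98.09
Pre-tax total = $208.89 + $98.09 = $306.98
Taxable wages = $5,968.36 − $306.98 = $5,661.38
Municipal income tax: $5,661.38 × 0.007 = $39.63
State income tax: $5,661.38 × 0.067 = $379.31
Federal withholding: $5,661.38 × 0.2283 = $1,292.49
Social Security (OASDI): $5,968.36 × 0.0669 = $399.28
State unemployment insurance (employee share): $5,968.36 × 0.0014 = $8.36
Charitable contribution: $19.58
Total deductions = $208.89 + $98.09 + $39.63 + $379.31 + $1,292.49 + $399.28 + $8.36 + $19.58 = $2,445.63
Net pay = $5,968.36 − $2,445.63 = $3,522.73

$3,522.73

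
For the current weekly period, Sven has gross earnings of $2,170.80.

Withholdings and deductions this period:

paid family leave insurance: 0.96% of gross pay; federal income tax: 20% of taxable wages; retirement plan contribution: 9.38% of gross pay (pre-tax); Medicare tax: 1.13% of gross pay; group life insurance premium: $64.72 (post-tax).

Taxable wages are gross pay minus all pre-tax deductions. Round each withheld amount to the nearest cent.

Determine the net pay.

$1,463.65

Retirement plan contribution: $2,170.80 × 0.0938 = $203.62
Taxable wages = $2,170.80 − $203.62 = $1,967.18
Federal income tax: $1,967.18 × 0.2 = $393.44
Medicare tax: $2,170.80 × 0.0113 = $24.53
Paid family leave insurance: $2,170.80 × 0.0096 = $20.84
Group life insurance premium: $64.72
Total deductions = $203.62 + $393.44 + $24.53 + $20.84 + $64.72 = $707.15
Net pay = $2,170.80 − $707.15 = $1,463.65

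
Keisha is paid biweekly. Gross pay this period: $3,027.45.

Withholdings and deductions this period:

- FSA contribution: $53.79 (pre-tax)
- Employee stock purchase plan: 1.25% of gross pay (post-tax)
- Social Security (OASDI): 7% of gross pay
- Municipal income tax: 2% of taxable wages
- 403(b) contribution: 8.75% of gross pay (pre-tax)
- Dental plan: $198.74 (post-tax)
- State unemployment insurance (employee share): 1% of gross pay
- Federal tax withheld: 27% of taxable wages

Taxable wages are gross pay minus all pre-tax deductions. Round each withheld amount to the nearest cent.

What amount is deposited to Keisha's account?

403(b) contribution: $3,027.45 × 0.0875 = $264.90
FSA contribution: $53.79
Pre-tax total = $264.90 + $53.79 = $318.69
Taxable wages = $3,027.45 − $318.69 = $2,708.76
Federal tax withheld: $2,708.76 × 0.27 = $731.37
Municipal income tax: $2,708.76 × 0.02 = $54.18
Social Security (OASDI): $3,027.45 × 0.07 = $211.92
State unemployment insurance (employee share): $3,027.45 × 0.01 = $30.27
Employee stock purchase plan: $3,027.45 × 0.0125 = $37.84
Dental plan: $198.74
Total deductions = $264.90 + $53.79 + $731.37 + $54.18 + $211.92 + $30.27 + $37.84 + $198.74 = $1,583.01
Net pay = $3,027.45 − $1,583.01 = $1,444.44

$1,444.44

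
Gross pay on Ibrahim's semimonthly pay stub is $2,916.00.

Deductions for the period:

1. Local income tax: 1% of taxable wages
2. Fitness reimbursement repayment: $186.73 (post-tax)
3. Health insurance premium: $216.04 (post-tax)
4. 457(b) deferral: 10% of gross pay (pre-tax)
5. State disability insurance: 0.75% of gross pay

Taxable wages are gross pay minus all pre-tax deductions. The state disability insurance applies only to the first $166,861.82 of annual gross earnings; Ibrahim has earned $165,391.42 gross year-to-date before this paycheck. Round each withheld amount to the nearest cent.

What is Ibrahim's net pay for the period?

$2,184.36

457(b) deferral: $2,916.00 × 0.1 = $291.60
Taxable wages = $2,916.00 − $291.60 = $2,624.40
Local income tax: $2,624.40 × 0.01 = $26.24
State disability insurance: only $166,861.82 − $165,391.42 = $1,470.40 of this check is subject → $1,470.40 × 0.0075 = $11.03
Health insurance premium: $216.04
Fitness reimbursement repayment: $186.73
Total deductions = $291.60 + $26.24 + $11.03 + $216.04 + $186.73 = $731.64
Net pay = $2,916.00 − $731.64 = $2,184.36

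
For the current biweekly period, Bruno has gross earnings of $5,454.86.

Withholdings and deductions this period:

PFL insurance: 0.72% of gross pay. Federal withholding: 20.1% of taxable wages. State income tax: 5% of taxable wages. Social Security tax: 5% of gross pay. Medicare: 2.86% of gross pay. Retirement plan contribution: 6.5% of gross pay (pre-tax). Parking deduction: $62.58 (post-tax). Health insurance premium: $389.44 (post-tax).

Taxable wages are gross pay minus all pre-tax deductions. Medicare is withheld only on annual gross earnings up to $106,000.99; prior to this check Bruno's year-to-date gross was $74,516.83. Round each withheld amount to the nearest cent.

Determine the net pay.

Retirement plan contribution: $5,454.86 × 0.065 = $354.57
Taxable wages = $5,454.86 − $354.57 = $5,100.29
Federal withholding: $5,100.29 × 0.201 = $1,025.16
State income tax: $5,100.29 × 0.05 = $255.01
PFL insurance: $5,454.86 × 0.0072 = $39.27
Medicare: cap not yet reached, full $5,454.86 is subject → $5,454.86 × 0.0286 = $156.01
Social Security tax: $5,454.86 × 0.05 = $272.74
Parking deduction: $62.58
Health insurance premium: $389.44
Total deductions = $354.57 + $1,025.16 + $255.01 + $39.27 + $156.01 + $272.74 + $62.58 + $389.44 = $2,554.78
Net pay = $5,454.86 − $2,554.78 = $2,900.08

$2,900.08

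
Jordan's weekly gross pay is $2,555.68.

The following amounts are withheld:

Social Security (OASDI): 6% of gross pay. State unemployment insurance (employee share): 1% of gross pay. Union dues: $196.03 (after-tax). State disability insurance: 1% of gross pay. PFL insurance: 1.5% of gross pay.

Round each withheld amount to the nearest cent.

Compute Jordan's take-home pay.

State disability insurance: $2,555.68 × 0.01 = $25.56
PFL insurance: $2,555.68 × 0.015 = $38.34
Social Security (OASDI): $2,555.68 × 0.06 = $153.34
State unemployment insurance (employee share): $2,555.68 × 0.01 = $25.56
Union dues: $196.03
Total deductions = $25.56 + $38.34 + $153.34 + $25.56 + $196.03 = $438.83
Net pay = $2,555.68 − $438.83 = $2,116.85

$2,116.85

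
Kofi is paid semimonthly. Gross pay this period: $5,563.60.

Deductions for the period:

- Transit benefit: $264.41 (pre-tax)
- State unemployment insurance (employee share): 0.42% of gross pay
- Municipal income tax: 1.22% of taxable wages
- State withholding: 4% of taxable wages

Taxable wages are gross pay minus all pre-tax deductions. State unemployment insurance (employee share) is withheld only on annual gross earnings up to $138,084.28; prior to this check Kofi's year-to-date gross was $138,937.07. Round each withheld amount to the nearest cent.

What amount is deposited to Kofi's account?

$5,022.57

Transit benefit: $264.41
Taxable wages = $5,563.60 − $264.41 = $5,299.19
Municipal income tax: $5,299.19 × 0.0122 = $64.65
State withholding: $5,299.19 × 0.04 = $211.97
State unemployment insurance (employee share): annual cap $138,084.28 already reached (YTD $138,937.07), so $0.00
Total deductions = $264.41 + $64.65 + $211.97 + $0.00 = $541.03
Net pay = $5,563.60 − $541.03 = $5,022.57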